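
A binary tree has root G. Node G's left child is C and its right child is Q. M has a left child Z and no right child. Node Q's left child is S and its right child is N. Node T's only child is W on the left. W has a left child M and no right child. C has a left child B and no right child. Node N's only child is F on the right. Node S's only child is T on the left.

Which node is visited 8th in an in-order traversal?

In-order visits the left subtree, then the node, then the right subtree.
At G: go left to C.
  At C: go left to B.
    B is a leaf — visit B.
  Visit C.
  At C: no right child.
Visit G.
At G: go right to Q.
  At Q: go left to S.
    At S: go left to T.
      At T: go left to W.
        At W: go left to M.
          At M: go left to Z.
            Z is a leaf — visit Z.
          Visit M.
          At M: no right child.
        Visit W.
        At W: no right child.
      Visit T.
      At T: no right child.
    Visit S.
    At S: no right child.
  Visit Q.
  At Q: go right to N.
    At N: no left child.
    Visit N.
    At N: go right to F.
      F is a leaf — visit F.
Full in-order sequence: B, C, G, Z, M, W, T, S, Q, N, F.

S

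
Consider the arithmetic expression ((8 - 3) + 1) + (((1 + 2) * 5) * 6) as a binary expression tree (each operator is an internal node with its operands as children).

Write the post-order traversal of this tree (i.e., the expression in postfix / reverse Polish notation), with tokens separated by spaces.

8 3 - 1 + 1 2 + 5 * 6 * +

Post-order on an expression tree gives postfix notation: for each operator, emit left operand, right operand, then the operator.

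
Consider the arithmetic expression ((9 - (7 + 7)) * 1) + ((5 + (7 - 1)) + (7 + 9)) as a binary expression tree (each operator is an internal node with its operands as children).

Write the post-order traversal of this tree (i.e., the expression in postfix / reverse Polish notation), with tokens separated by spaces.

Post-order on an expression tree gives postfix notation: for each operator, emit left operand, right operand, then the operator.

9 7 7 + - 1 * 5 7 1 - + 7 9 + + +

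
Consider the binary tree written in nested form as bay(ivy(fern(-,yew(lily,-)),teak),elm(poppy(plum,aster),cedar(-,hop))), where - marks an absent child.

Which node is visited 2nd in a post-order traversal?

Post-order visits the left subtree, then the right subtree, then the node.
At bay: go left to ivy.
  At ivy: go left to fern.
    At fern: no left child.
    At fern: go right to yew.
      At yew: go left to lily.
        lily is a leaf — visit lily.
      At yew: no right child.
      Visit yew.
    Visit fern.
  At ivy: go right to teak.
    teak is a leaf — visit teak.
  Visit ivy.
At bay: go right to elm.
  At elm: go left to poppy.
    At poppy: go left to plum.
      plum is a leaf — visit plum.
    At poppy: go right to aster.
      aster is a leaf — visit aster.
    Visit poppy.
  At elm: go right to cedar.
    At cedar: no left child.
    At cedar: go right to hop.
      hop is a leaf — visit hop.
    Visit cedar.
  Visit elm.
Visit bay.
Full post-order sequence: lily, yew, fern, teak, ivy, plum, aster, poppy, hop, cedar, elm, bay.

yew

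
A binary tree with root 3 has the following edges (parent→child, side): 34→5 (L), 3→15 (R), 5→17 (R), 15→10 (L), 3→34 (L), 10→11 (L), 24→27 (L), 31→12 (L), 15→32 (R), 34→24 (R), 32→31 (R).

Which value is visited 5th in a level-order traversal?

Level-order visits nodes level by level from the root, left to right within each level.
Level 0: 3
Level 1: 34, 15
Level 2: 5, 24, 10, 32
Level 3: 17, 27, 11, 31
Level 4: 12
Full level-order sequence: 3, 34, 15, 5, 24, 10, 32, 17, 27, 11, 31, 12.

24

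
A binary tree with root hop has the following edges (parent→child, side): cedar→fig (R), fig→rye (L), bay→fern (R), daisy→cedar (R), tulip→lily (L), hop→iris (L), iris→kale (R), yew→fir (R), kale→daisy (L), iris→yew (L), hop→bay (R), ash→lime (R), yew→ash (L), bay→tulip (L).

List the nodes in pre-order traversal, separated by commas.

Pre-order visits the node, then its left subtree, then its right subtree.
Visit hop.
At hop: go left to iris.
  Visit iris.
  At iris: go left to yew.
    Visit yew.
    At yew: go left to ash.
      Visit ash.
      At ash: no left child.
      At ash: go right to lime.
        lime is a leaf — visit lime.
    At yew: go right to fir.
      fir is a leaf — visit fir.
  At iris: go right to kale.
    Visit kale.
    At kale: go left to daisy.
      Visit daisy.
      At daisy: no left child.
      At daisy: go right to cedar.
        Visit cedar.
        At cedar: no left child.
        At cedar: go right to fig.
          Visit fig.
          At fig: go left to rye.
            rye is a leaf — visit rye.
          At fig: no right child.
    At kale: no right child.
At hop: go right to bay.
  Visit bay.
  At bay: go left to tulip.
    Visit tulip.
    At tulip: go left to lily.
      lily is a leaf — visit lily.
    At tulip: no right child.
  At bay: go right to fern.
    fern is a leaf — visit fern.

hop, iris, yew, ash, lime, fir, kale, daisy, cedar, fig, rye, bay, tulip, lily, fern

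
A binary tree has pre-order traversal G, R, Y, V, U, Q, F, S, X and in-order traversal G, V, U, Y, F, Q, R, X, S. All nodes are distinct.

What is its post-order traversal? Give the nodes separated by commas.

U, V, F, Q, Y, X, S, R, G

The first element of pre-order is the root; it splits in-order into left and right subtrees.
Root G: left subtree has 0 nodes { }, right has 8 {V, U, Y, F, Q, R, X, S}.
  Root R: left subtree has 5 nodes {V, U, Y, F, Q}, right has 2 {X, S}.
    Root Y: left subtree has 2 nodes {V, U}, right has 2 {F, Q}.
      Root V: left subtree has 0 nodes { }, right has 1 {U}.
      Root Q: left subtree has 1 node {F}, right has 0 { }.
    Root S: left subtree has 1 node {X}, right has 0 { }.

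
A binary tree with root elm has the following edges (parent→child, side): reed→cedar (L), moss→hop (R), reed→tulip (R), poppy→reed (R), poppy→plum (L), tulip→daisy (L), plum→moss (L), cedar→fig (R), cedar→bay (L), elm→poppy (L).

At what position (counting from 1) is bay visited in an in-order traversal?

5

In-order visits the left subtree, then the node, then the right subtree.
At elm: go left to poppy.
  At poppy: go left to plum.
    At plum: go left to moss.
      At moss: no left child.
      Visit moss.
      At moss: go right to hop.
        hop is a leaf — visit hop.
    Visit plum.
    At plum: no right child.
  Visit poppy.
  At poppy: go right to reed.
    At reed: go left to cedar.
      At cedar: go left to bay.
        bay is a leaf — visit bay.
      Visit cedar.
      At cedar: go right to fig.
        fig is a leaf — visit fig.
    Visit reed.
    At reed: go right to tulip.
      At tulip: go left to daisy.
        daisy is a leaf — visit daisy.
      Visit tulip.
      At tulip: no right child.
Visit elm.
At elm: no right child.
Full in-order sequence: moss, hop, plum, poppy, bay, cedar, fig, reed, daisy, tulip, elm.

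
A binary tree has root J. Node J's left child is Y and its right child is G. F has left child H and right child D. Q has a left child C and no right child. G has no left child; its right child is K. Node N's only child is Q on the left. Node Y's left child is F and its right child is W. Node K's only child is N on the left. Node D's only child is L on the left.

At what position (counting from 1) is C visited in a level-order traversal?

Level-order visits nodes level by level from the root, left to right within each level.
Level 0: J
Level 1: Y, G
Level 2: F, W, K
Level 3: H, D, N
Level 4: L, Q
Level 5: C
Full level-order sequence: J, Y, G, F, W, K, H, D, N, L, Q, C.

12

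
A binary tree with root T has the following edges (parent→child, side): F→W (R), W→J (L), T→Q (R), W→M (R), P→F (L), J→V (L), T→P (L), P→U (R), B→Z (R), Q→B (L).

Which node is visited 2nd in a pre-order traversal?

P

Pre-order visits the node, then its left subtree, then its right subtree.
Visit T.
At T: go left to P.
  Visit P.
  At P: go left to F.
    Visit F.
    At F: no left child.
    At F: go right to W.
      Visit W.
      At W: go left to J.
        Visit J.
        At J: go left to V.
          V is a leaf — visit V.
        At J: no right child.
      At W: go right to M.
        M is a leaf — visit M.
  At P: go right to U.
    U is a leaf — visit U.
At T: go right to Q.
  Visit Q.
  At Q: go left to B.
    Visit B.
    At B: no left child.
    At B: go right to Z.
      Z is a leaf — visit Z.
  At Q: no right child.
Full pre-order sequence: T, P, F, W, J, V, M, U, Q, B, Z.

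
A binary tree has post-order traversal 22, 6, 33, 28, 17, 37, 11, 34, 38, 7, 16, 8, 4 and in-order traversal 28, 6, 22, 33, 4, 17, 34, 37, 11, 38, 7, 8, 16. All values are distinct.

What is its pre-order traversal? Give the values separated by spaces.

The last element of post-order is the root; it splits in-order into left and right subtrees.
Root 4: left subtree has 4 nodes {28, 6, 22, 33}, right has 8 {17, 34, 37, 11, 38, 7, 8, 16}.
  Root 28: left subtree has 0 nodes { }, right has 3 {6, 22, 33}.
    Root 33: left subtree has 2 nodes {6, 22}, right has 0 { }.
      Root 6: left subtree has 0 nodes { }, right has 1 {22}.
  Root 8: left subtree has 6 nodes {17, 34, 37, 11, 38, 7}, right has 1 {16}.
    Root 7: left subtree has 5 nodes {17, 34, 37, 11, 38}, right has 0 { }.
      Root 38: left subtree has 4 nodes {17, 34, 37, 11}, right has 0 { }.
        Root 34: left subtree has 1 node {17}, right has 2 {37, 11}.
          Root 11: left subtree has 1 node {37}, right has 0 { }.

4 28 33 6 22 8 7 38 34 17 11 37 16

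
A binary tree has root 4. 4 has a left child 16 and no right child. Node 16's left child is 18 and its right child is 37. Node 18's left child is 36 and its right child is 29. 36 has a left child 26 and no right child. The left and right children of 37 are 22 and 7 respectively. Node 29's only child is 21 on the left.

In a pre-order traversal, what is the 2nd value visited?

16

Pre-order visits the node, then its left subtree, then its right subtree.
Visit 4.
At 4: go left to 16.
  Visit 16.
  At 16: go left to 18.
    Visit 18.
    At 18: go left to 36.
      Visit 36.
      At 36: go left to 26.
        26 is a leaf — visit 26.
      At 36: no right child.
    At 18: go right to 29.
      Visit 29.
      At 29: go left to 21.
        21 is a leaf — visit 21.
      At 29: no right child.
  At 16: go right to 37.
    Visit 37.
    At 37: go left to 22.
      22 is a leaf — visit 22.
    At 37: go right to 7.
      7 is a leaf — visit 7.
At 4: no right child.
Full pre-order sequence: 4, 16, 18, 36, 26, 29, 21, 37, 22, 7.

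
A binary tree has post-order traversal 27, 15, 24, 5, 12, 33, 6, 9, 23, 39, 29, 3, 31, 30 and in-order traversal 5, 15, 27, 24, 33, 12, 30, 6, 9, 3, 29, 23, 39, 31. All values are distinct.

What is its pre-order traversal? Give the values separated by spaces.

30 33 5 24 15 27 12 31 3 9 6 29 39 23

The last element of post-order is the root; it splits in-order into left and right subtrees.
Root 30: left subtree has 6 nodes {5, 15, 27, 24, 33, 12}, right has 7 {6, 9, 3, 29, 23, 39, 31}.
  Root 33: left subtree has 4 nodes {5, 15, 27, 24}, right has 1 {12}.
    Root 5: left subtree has 0 nodes { }, right has 3 {15, 27, 24}.
      Root 24: left subtree has 2 nodes {15, 27}, right has 0 { }.
        Root 15: left subtree has 0 nodes { }, right has 1 {27}.
  Root 31: left subtree has 6 nodes {6, 9, 3, 29, 23, 39}, right has 0 { }.
    Root 3: left subtree has 2 nodes {6, 9}, right has 3 {29, 23, 39}.
      Root 9: left subtree has 1 node {6}, right has 0 { }.
      Root 29: left subtree has 0 nodes { }, right has 2 {23, 39}.
        Root 39: left subtree has 1 node {23}, right has 0 { }.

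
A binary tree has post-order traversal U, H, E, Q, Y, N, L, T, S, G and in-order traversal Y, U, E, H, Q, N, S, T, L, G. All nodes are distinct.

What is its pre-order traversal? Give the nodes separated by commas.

The last element of post-order is the root; it splits in-order into left and right subtrees.
Root G: left subtree has 9 nodes {Y, U, E, H, Q, N, S, T, L}, right has 0 { }.
  Root S: left subtree has 6 nodes {Y, U, E, H, Q, N}, right has 2 {T, L}.
    Root N: left subtree has 5 nodes {Y, U, E, H, Q}, right has 0 { }.
      Root Y: left subtree has 0 nodes { }, right has 4 {U, E, H, Q}.
        Root Q: left subtree has 3 nodes {U, E, H}, right has 0 { }.
          Root E: left subtree has 1 node {U}, right has 1 {H}.
    Root T: left subtree has 0 nodes { }, right has 1 {L}.

G, S, N, Y, Q, E, U, H, T, L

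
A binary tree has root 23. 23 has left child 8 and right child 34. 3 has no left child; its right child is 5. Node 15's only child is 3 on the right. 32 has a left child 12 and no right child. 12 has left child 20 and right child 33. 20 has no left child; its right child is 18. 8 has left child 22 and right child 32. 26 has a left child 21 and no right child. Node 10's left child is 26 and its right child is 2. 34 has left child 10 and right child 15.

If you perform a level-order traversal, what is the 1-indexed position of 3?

11

Level-order visits nodes level by level from the root, left to right within each level.
Level 0: 23
Level 1: 8, 34
Level 2: 22, 32, 10, 15
Level 3: 12, 26, 2, 3
Level 4: 20, 33, 21, 5
Level 5: 18
Full level-order sequence: 23, 8, 34, 22, 32, 10, 15, 12, 26, 2, 3, 20, 33, 21, 5, 18.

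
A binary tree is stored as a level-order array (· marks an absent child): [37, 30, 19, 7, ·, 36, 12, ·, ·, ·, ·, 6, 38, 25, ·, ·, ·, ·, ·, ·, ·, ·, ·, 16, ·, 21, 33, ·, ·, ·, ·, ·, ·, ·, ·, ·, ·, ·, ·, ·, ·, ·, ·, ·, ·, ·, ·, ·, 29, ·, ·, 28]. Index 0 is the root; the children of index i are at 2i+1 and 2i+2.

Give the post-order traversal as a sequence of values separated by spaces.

Post-order visits the left subtree, then the right subtree, then the node.
At 37: go left to 30.
  At 30: go left to 7.
    7 is a leaf — visit 7.
  At 30: no right child.
  Visit 30.
At 37: go right to 19.
  At 19: go left to 36.
    At 36: go left to 6.
      At 6: go left to 16.
        At 16: no left child.
        At 16: go right to 29.
          29 is a leaf — visit 29.
        Visit 16.
      At 6: no right child.
      Visit 6.
    At 36: go right to 38.
      At 38: go left to 21.
        At 21: go left to 28.
          28 is a leaf — visit 28.
        At 21: no right child.
        Visit 21.
      At 38: go right to 33.
        33 is a leaf — visit 33.
      Visit 38.
    Visit 36.
  At 19: go right to 12.
    At 12: go left to 25.
      25 is a leaf — visit 25.
    At 12: no right child.
    Visit 12.
  Visit 19.
Visit 37.

7 30 29 16 6 28 21 33 38 36 25 12 19 37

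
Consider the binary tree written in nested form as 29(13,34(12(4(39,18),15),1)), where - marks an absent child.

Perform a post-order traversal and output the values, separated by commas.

13, 39, 18, 4, 15, 12, 1, 34, 29

Post-order visits the left subtree, then the right subtree, then the node.
At 29: go left to 13.
  13 is a leaf — visit 13.
At 29: go right to 34.
  At 34: go left to 12.
    At 12: go left to 4.
      At 4: go left to 39.
        39 is a leaf — visit 39.
      At 4: go right to 18.
        18 is a leaf — visit 18.
      Visit 4.
    At 12: go right to 15.
      15 is a leaf — visit 15.
    Visit 12.
  At 34: go right to 1.
    1 is a leaf — visit 1.
  Visit 34.
Visit 29.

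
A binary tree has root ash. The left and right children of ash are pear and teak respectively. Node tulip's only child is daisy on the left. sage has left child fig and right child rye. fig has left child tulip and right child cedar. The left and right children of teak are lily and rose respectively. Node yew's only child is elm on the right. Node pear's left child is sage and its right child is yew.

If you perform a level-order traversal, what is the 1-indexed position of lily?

Level-order visits nodes level by level from the root, left to right within each level.
Level 0: ash
Level 1: pear, teak
Level 2: sage, yew, lily, rose
Level 3: fig, rye, elm
Level 4: tulip, cedar
Level 5: daisy
Full level-order sequence: ash, pear, teak, sage, yew, lily, rose, fig, rye, elm, tulip, cedar, daisy.

6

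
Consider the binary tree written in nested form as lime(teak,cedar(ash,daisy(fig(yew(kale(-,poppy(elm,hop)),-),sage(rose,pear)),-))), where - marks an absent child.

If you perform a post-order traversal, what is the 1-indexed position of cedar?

Post-order visits the left subtree, then the right subtree, then the node.
At lime: go left to teak.
  teak is a leaf — visit teak.
At lime: go right to cedar.
  At cedar: go left to ash.
    ash is a leaf — visit ash.
  At cedar: go right to daisy.
    At daisy: go left to fig.
      At fig: go left to yew.
        At yew: go left to kale.
          At kale: no left child.
          At kale: go right to poppy.
            At poppy: go left to elm.
              elm is a leaf — visit elm.
            At poppy: go right to hop.
              hop is a leaf — visit hop.
            Visit poppy.
          Visit kale.
        At yew: no right child.
        Visit yew.
      At fig: go right to sage.
        At sage: go left to rose.
          rose is a leaf — visit rose.
        At sage: go right to pear.
          pear is a leaf — visit pear.
        Visit sage.
      Visit fig.
    At daisy: no right child.
    Visit daisy.
  Visit cedar.
Visit lime.
Full post-order sequence: teak, ash, elm, hop, poppy, kale, yew, rose, pear, sage, fig, daisy, cedar, lime.

13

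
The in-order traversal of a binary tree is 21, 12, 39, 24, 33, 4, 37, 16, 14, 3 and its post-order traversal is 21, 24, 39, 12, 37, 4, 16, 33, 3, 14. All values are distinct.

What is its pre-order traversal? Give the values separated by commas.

The last element of post-order is the root; it splits in-order into left and right subtrees.
Root 14: left subtree has 8 nodes {21, 12, 39, 24, 33, 4, 37, 16}, right has 1 {3}.
  Root 33: left subtree has 4 nodes {21, 12, 39, 24}, right has 3 {4, 37, 16}.
    Root 12: left subtree has 1 node {21}, right has 2 {39, 24}.
      Root 39: left subtree has 0 nodes { }, right has 1 {24}.
    Root 16: left subtree has 2 nodes {4, 37}, right has 0 { }.
      Root 4: left subtree has 0 nodes { }, right has 1 {37}.

14, 33, 12, 21, 39, 24, 16, 4, 37, 3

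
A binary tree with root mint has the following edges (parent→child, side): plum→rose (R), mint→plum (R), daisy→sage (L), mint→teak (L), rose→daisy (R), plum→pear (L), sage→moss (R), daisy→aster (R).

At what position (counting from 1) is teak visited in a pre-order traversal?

2

Pre-order visits the node, then its left subtree, then its right subtree.
Visit mint.
At mint: go left to teak.
  teak is a leaf — visit teak.
At mint: go right to plum.
  Visit plum.
  At plum: go left to pear.
    pear is a leaf — visit pear.
  At plum: go right to rose.
    Visit rose.
    At rose: no left child.
    At rose: go right to daisy.
      Visit daisy.
      At daisy: go left to sage.
        Visit sage.
        At sage: no left child.
        At sage: go right to moss.
          moss is a leaf — visit moss.
      At daisy: go right to aster.
        aster is a leaf — visit aster.
Full pre-order sequence: mint, teak, plum, pear, rose, daisy, sage, moss, aster.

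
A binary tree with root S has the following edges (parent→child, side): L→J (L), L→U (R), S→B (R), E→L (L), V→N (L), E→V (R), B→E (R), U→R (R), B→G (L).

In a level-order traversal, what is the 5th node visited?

Level-order visits nodes level by level from the root, left to right within each level.
Level 0: S
Level 1: B
Level 2: G, E
Level 3: L, V
Level 4: J, U, N
Level 5: R
Full level-order sequence: S, B, G, E, L, V, J, U, N, R.

L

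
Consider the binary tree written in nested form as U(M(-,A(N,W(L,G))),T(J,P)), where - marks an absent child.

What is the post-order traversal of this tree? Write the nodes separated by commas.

Post-order visits the left subtree, then the right subtree, then the node.
At U: go left to M.
  At M: no left child.
  At M: go right to A.
    At A: go left to N.
      N is a leaf — visit N.
    At A: go right to W.
      At W: go left to L.
        L is a leaf — visit L.
      At W: go right to G.
        G is a leaf — visit G.
      Visit W.
    Visit A.
  Visit M.
At U: go right to T.
  At T: go left to J.
    J is a leaf — visit J.
  At T: go right to P.
    P is a leaf — visit P.
  Visit T.
Visit U.

N, L, G, W, A, M, J, P, T, U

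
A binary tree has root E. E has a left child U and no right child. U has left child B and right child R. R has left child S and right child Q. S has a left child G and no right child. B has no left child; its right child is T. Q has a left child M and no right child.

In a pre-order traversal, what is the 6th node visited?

Pre-order visits the node, then its left subtree, then its right subtree.
Visit E.
At E: go left to U.
  Visit U.
  At U: go left to B.
    Visit B.
    At B: no left child.
    At B: go right to T.
      T is a leaf — visit T.
  At U: go right to R.
    Visit R.
    At R: go left to S.
      Visit S.
      At S: go left to G.
        G is a leaf — visit G.
      At S: no right child.
    At R: go right to Q.
      Visit Q.
      At Q: go left to M.
        M is a leaf — visit M.
      At Q: no right child.
At E: no right child.
Full pre-order sequence: E, U, B, T, R, S, G, Q, M.

S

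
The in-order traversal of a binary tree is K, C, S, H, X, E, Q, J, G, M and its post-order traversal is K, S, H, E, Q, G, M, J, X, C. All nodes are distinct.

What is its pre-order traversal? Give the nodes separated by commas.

The last element of post-order is the root; it splits in-order into left and right subtrees.
Root C: left subtree has 1 node {K}, right has 8 {S, H, X, E, Q, J, G, M}.
  Root X: left subtree has 2 nodes {S, H}, right has 5 {E, Q, J, G, M}.
    Root H: left subtree has 1 node {S}, right has 0 { }.
    Root J: left subtree has 2 nodes {E, Q}, right has 2 {G, M}.
      Root Q: left subtree has 1 node {E}, right has 0 { }.
      Root M: left subtree has 1 node {G}, right has 0 { }.

C, K, X, H, S, J, Q, E, M, G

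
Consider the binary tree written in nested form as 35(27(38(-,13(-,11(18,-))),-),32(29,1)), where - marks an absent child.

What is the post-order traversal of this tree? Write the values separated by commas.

Post-order visits the left subtree, then the right subtree, then the node.
At 35: go left to 27.
  At 27: go left to 38.
    At 38: no left child.
    At 38: go right to 13.
      At 13: no left child.
      At 13: go right to 11.
        At 11: go left to 18.
          18 is a leaf — visit 18.
        At 11: no right child.
        Visit 11.
      Visit 13.
    Visit 38.
  At 27: no right child.
  Visit 27.
At 35: go right to 32.
  At 32: go left to 29.
    29 is a leaf — visit 29.
  At 32: go right to 1.
    1 is a leaf — visit 1.
  Visit 32.
Visit 35.

18, 11, 13, 38, 27, 29, 1, 32, 35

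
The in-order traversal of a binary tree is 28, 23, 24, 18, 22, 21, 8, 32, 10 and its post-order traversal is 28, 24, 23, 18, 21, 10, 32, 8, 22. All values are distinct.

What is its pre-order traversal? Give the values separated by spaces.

The last element of post-order is the root; it splits in-order into left and right subtrees.
Root 22: left subtree has 4 nodes {28, 23, 24, 18}, right has 4 {21, 8, 32, 10}.
  Root 18: left subtree has 3 nodes {28, 23, 24}, right has 0 { }.
    Root 23: left subtree has 1 node {28}, right has 1 {24}.
  Root 8: left subtree has 1 node {21}, right has 2 {32, 10}.
    Root 32: left subtree has 0 nodes { }, right has 1 {10}.

22 18 23 28 24 8 21 32 10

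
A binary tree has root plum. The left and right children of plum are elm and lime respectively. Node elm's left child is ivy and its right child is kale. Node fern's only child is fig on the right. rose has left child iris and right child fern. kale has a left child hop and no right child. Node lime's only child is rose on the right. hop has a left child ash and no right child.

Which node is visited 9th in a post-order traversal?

Post-order visits the left subtree, then the right subtree, then the node.
At plum: go left to elm.
  At elm: go left to ivy.
    ivy is a leaf — visit ivy.
  At elm: go right to kale.
    At kale: go left to hop.
      At hop: go left to ash.
        ash is a leaf — visit ash.
      At hop: no right child.
      Visit hop.
    At kale: no right child.
    Visit kale.
  Visit elm.
At plum: go right to lime.
  At lime: no left child.
  At lime: go right to rose.
    At rose: go left to iris.
      iris is a leaf — visit iris.
    At rose: go right to fern.
      At fern: no left child.
      At fern: go right to fig.
        fig is a leaf — visit fig.
      Visit fern.
    Visit rose.
  Visit lime.
Visit plum.
Full post-order sequence: ivy, ash, hop, kale, elm, iris, fig, fern, rose, lime, plum.

rose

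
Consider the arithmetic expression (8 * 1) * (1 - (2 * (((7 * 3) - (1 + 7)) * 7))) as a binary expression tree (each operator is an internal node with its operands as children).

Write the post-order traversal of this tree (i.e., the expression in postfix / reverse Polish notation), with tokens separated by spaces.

8 1 * 1 2 7 3 * 1 7 + - 7 * * - *

Post-order on an expression tree gives postfix notation: for each operator, emit left operand, right operand, then the operator.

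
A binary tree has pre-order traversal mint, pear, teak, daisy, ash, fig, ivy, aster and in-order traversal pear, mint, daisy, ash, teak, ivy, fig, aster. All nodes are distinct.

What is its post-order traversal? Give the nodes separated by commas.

The first element of pre-order is the root; it splits in-order into left and right subtrees.
Root mint: left subtree has 1 node {pear}, right has 6 {daisy, ash, teak, ivy, fig, aster}.
  Root teak: left subtree has 2 nodes {daisy, ash}, right has 3 {ivy, fig, aster}.
    Root daisy: left subtree has 0 nodes { }, right has 1 {ash}.
    Root fig: left subtree has 1 node {ivy}, right has 1 {aster}.

pear, ash, daisy, ivy, aster, fig, teak, mint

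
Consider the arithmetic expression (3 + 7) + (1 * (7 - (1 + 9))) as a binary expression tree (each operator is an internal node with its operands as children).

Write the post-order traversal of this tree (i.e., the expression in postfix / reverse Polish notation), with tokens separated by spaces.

Post-order on an expression tree gives postfix notation: for each operator, emit left operand, right operand, then the operator.

3 7 + 1 7 1 9 + - * +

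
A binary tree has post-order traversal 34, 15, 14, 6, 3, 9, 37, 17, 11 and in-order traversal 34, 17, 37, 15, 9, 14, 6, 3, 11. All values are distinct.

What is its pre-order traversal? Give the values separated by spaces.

The last element of post-order is the root; it splits in-order into left and right subtrees.
Root 11: left subtree has 8 nodes {34, 17, 37, 15, 9, 14, 6, 3}, right has 0 { }.
  Root 17: left subtree has 1 node {34}, right has 6 {37, 15, 9, 14, 6, 3}.
    Root 37: left subtree has 0 nodes { }, right has 5 {15, 9, 14, 6, 3}.
      Root 9: left subtree has 1 node {15}, right has 3 {14, 6, 3}.
        Root 3: left subtree has 2 nodes {14, 6}, right has 0 { }.
          Root 6: left subtree has 1 node {14}, right has 0 { }.

11 17 34 37 9 15 3 6 14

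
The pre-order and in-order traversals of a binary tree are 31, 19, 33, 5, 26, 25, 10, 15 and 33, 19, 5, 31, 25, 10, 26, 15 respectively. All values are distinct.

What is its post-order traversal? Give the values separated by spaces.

The first element of pre-order is the root; it splits in-order into left and right subtrees.
Root 31: left subtree has 3 nodes {33, 19, 5}, right has 4 {25, 10, 26, 15}.
  Root 19: left subtree has 1 node {33}, right has 1 {5}.
  Root 26: left subtree has 2 nodes {25, 10}, right has 1 {15}.
    Root 25: left subtree has 0 nodes { }, right has 1 {10}.

33 5 19 10 25 15 26 31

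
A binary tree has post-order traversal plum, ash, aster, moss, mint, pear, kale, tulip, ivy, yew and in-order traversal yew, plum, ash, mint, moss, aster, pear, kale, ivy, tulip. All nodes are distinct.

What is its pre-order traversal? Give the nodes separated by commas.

The last element of post-order is the root; it splits in-order into left and right subtrees.
Root yew: left subtree has 0 nodes { }, right has 9 {plum, ash, mint, moss, aster, pear, kale, ivy, tulip}.
  Root ivy: left subtree has 7 nodes {plum, ash, mint, moss, aster, pear, kale}, right has 1 {tulip}.
    Root kale: left subtree has 6 nodes {plum, ash, mint, moss, aster, pear}, right has 0 { }.
      Root pear: left subtree has 5 nodes {plum, ash, mint, moss, aster}, right has 0 { }.
        Root mint: left subtree has 2 nodes {plum, ash}, right has 2 {moss, aster}.
          Root ash: left subtree has 1 node {plum}, right has 0 { }.
          Root moss: left subtree has 0 nodes { }, right has 1 {aster}.

yew, ivy, kale, pear, mint, ash, plum, moss, aster, tulip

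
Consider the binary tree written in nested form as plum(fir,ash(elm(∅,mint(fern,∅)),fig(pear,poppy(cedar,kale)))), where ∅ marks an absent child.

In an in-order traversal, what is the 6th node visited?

In-order visits the left subtree, then the node, then the right subtree.
At plum: go left to fir.
  fir is a leaf — visit fir.
Visit plum.
At plum: go right to ash.
  At ash: go left to elm.
    At elm: no left child.
    Visit elm.
    At elm: go right to mint.
      At mint: go left to fern.
        fern is a leaf — visit fern.
      Visit mint.
      At mint: no right child.
  Visit ash.
  At ash: go right to fig.
    At fig: go left to pear.
      pear is a leaf — visit pear.
    Visit fig.
    At fig: go right to poppy.
      At poppy: go left to cedar.
        cedar is a leaf — visit cedar.
      Visit poppy.
      At poppy: go right to kale.
        kale is a leaf — visit kale.
Full in-order sequence: fir, plum, elm, fern, mint, ash, pear, fig, cedar, poppy, kale.

ash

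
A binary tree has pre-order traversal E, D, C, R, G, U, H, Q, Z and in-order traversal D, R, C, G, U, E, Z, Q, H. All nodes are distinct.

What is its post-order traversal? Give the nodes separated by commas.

The first element of pre-order is the root; it splits in-order into left and right subtrees.
Root E: left subtree has 5 nodes {D, R, C, G, U}, right has 3 {Z, Q, H}.
  Root D: left subtree has 0 nodes { }, right has 4 {R, C, G, U}.
    Root C: left subtree has 1 node {R}, right has 2 {G, U}.
      Root G: left subtree has 0 nodes { }, right has 1 {U}.
  Root H: left subtree has 2 nodes {Z, Q}, right has 0 { }.
    Root Q: left subtree has 1 node {Z}, right has 0 { }.

R, U, G, C, D, Z, Q, H, E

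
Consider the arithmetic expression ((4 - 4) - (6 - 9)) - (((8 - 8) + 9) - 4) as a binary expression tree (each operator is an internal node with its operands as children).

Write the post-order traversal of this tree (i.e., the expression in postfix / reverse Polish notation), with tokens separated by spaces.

4 4 - 6 9 - - 8 8 - 9 + 4 - -

Post-order on an expression tree gives postfix notation: for each operator, emit left operand, right operand, then the operator.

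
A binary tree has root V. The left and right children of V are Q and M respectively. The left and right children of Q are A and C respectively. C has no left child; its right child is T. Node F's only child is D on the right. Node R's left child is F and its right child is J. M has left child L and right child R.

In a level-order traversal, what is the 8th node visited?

Level-order visits nodes level by level from the root, left to right within each level.
Level 0: V
Level 1: Q, M
Level 2: A, C, L, R
Level 3: T, F, J
Level 4: D
Full level-order sequence: V, Q, M, A, C, L, R, T, F, J, D.

T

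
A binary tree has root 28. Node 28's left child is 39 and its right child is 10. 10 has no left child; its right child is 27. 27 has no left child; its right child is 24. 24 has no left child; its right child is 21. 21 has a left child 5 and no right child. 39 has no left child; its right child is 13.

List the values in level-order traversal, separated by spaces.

28 39 10 13 27 24 21 5

Level-order visits nodes level by level from the root, left to right within each level.
Level 0: 28
Level 1: 39, 10
Level 2: 13, 27
Level 3: 24
Level 4: 21
Level 5: 5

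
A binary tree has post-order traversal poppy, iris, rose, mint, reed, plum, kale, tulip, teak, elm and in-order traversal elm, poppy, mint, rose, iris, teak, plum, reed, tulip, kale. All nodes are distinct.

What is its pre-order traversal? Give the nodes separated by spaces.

elm teak mint poppy rose iris tulip plum reed kale

The last element of post-order is the root; it splits in-order into left and right subtrees.
Root elm: left subtree has 0 nodes { }, right has 9 {poppy, mint, rose, iris, teak, plum, reed, tulip, kale}.
  Root teak: left subtree has 4 nodes {poppy, mint, rose, iris}, right has 4 {plum, reed, tulip, kale}.
    Root mint: left subtree has 1 node {poppy}, right has 2 {rose, iris}.
      Root rose: left subtree has 0 nodes { }, right has 1 {iris}.
    Root tulip: left subtree has 2 nodes {plum, reed}, right has 1 {kale}.
      Root plum: left subtree has 0 nodes { }, right has 1 {reed}.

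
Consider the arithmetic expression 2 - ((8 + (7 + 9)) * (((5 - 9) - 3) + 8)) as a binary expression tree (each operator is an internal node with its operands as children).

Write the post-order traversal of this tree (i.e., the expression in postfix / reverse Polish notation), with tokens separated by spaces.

2 8 7 9 + + 5 9 - 3 - 8 + * -

Post-order on an expression tree gives postfix notation: for each operator, emit left operand, right operand, then the operator.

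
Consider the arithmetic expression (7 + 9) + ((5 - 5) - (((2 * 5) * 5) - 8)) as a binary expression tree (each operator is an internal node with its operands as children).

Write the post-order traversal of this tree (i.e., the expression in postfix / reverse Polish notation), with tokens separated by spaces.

Post-order on an expression tree gives postfix notation: for each operator, emit left operand, right operand, then the operator.

7 9 + 5 5 - 2 5 * 5 * 8 - - +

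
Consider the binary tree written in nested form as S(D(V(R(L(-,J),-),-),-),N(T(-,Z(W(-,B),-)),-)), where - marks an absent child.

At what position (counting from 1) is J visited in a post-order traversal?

1

Post-order visits the left subtree, then the right subtree, then the node.
At S: go left to D.
  At D: go left to V.
    At V: go left to R.
      At R: go left to L.
        At L: no left child.
        At L: go right to J.
          J is a leaf — visit J.
        Visit L.
      At R: no right child.
      Visit R.
    At V: no right child.
    Visit V.
  At D: no right child.
  Visit D.
At S: go right to N.
  At N: go left to T.
    At T: no left child.
    At T: go right to Z.
      At Z: go left to W.
        At W: no left child.
        At W: go right to B.
          B is a leaf — visit B.
        Visit W.
      At Z: no right child.
      Visit Z.
    Visit T.
  At N: no right child.
  Visit N.
Visit S.
Full post-order sequence: J, L, R, V, D, B, W, Z, T, N, S.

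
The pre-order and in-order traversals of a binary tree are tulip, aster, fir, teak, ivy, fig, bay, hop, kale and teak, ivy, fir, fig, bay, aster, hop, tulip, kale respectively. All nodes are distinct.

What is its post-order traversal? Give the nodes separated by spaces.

ivy teak bay fig fir hop aster kale tulip

The first element of pre-order is the root; it splits in-order into left and right subtrees.
Root tulip: left subtree has 7 nodes {teak, ivy, fir, fig, bay, aster, hop}, right has 1 {kale}.
  Root aster: left subtree has 5 nodes {teak, ivy, fir, fig, bay}, right has 1 {hop}.
    Root fir: left subtree has 2 nodes {teak, ivy}, right has 2 {fig, bay}.
      Root teak: left subtree has 0 nodes { }, right has 1 {ivy}.
      Root fig: left subtree has 0 nodes { }, right has 1 {bay}.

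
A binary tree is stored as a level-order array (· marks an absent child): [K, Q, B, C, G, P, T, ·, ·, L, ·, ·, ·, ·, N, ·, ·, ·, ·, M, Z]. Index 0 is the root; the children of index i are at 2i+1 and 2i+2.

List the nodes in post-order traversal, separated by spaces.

Post-order visits the left subtree, then the right subtree, then the node.
At K: go left to Q.
  At Q: go left to C.
    C is a leaf — visit C.
  At Q: go right to G.
    At G: go left to L.
      At L: go left to M.
        M is a leaf — visit M.
      At L: go right to Z.
        Z is a leaf — visit Z.
      Visit L.
    At G: no right child.
    Visit G.
  Visit Q.
At K: go right to B.
  At B: go left to P.
    P is a leaf — visit P.
  At B: go right to T.
    At T: no left child.
    At T: go right to N.
      N is a leaf — visit N.
    Visit T.
  Visit B.
Visit K.

C M Z L G Q P N T B K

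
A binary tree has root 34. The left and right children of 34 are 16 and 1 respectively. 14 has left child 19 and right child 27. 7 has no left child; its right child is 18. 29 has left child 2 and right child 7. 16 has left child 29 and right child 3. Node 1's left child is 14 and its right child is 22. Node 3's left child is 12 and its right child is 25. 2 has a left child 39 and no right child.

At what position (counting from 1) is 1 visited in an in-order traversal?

In-order visits the left subtree, then the node, then the right subtree.
At 34: go left to 16.
  At 16: go left to 29.
    At 29: go left to 2.
      At 2: go left to 39.
        39 is a leaf — visit 39.
      Visit 2.
      At 2: no right child.
    Visit 29.
    At 29: go right to 7.
      At 7: no left child.
      Visit 7.
      At 7: go right to 18.
        18 is a leaf — visit 18.
  Visit 16.
  At 16: go right to 3.
    At 3: go left to 12.
      12 is a leaf — visit 12.
    Visit 3.
    At 3: go right to 25.
      25 is a leaf — visit 25.
Visit 34.
At 34: go right to 1.
  At 1: go left to 14.
    At 14: go left to 19.
      19 is a leaf — visit 19.
    Visit 14.
    At 14: go right to 27.
      27 is a leaf — visit 27.
  Visit 1.
  At 1: go right to 22.
    22 is a leaf — visit 22.
Full in-order sequence: 39, 2, 29, 7, 18, 16, 12, 3, 25, 34, 19, 14, 27, 1, 22.

14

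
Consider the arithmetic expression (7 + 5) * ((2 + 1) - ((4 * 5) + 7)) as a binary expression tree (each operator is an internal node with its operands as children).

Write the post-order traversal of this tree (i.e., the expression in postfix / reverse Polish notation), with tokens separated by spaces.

7 5 + 2 1 + 4 5 * 7 + - *

Post-order on an expression tree gives postfix notation: for each operator, emit left operand, right operand, then the operator.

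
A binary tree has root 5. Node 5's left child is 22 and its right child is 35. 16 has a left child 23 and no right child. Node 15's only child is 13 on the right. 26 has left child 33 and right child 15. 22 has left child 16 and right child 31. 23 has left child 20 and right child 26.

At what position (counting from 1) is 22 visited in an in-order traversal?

In-order visits the left subtree, then the node, then the right subtree.
At 5: go left to 22.
  At 22: go left to 16.
    At 16: go left to 23.
      At 23: go left to 20.
        20 is a leaf — visit 20.
      Visit 23.
      At 23: go right to 26.
        At 26: go left to 33.
          33 is a leaf — visit 33.
        Visit 26.
        At 26: go right to 15.
          At 15: no left child.
          Visit 15.
          At 15: go right to 13.
            13 is a leaf — visit 13.
    Visit 16.
    At 16: no right child.
  Visit 22.
  At 22: go right to 31.
    31 is a leaf — visit 31.
Visit 5.
At 5: go right to 35.
  35 is a leaf — visit 35.
Full in-order sequence: 20, 23, 33, 26, 15, 13, 16, 22, 31, 5, 35.

8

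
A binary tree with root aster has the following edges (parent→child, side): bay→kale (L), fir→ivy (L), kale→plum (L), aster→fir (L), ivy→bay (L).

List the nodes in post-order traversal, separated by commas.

plum, kale, bay, ivy, fir, aster

Post-order visits the left subtree, then the right subtree, then the node.
At aster: go left to fir.
  At fir: go left to ivy.
    At ivy: go left to bay.
      At bay: go left to kale.
        At kale: go left to plum.
          plum is a leaf — visit plum.
        At kale: no right child.
        Visit kale.
      At bay: no right child.
      Visit bay.
    At ivy: no right child.
    Visit ivy.
  At fir: no right child.
  Visit fir.
At aster: no right child.
Visit aster.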